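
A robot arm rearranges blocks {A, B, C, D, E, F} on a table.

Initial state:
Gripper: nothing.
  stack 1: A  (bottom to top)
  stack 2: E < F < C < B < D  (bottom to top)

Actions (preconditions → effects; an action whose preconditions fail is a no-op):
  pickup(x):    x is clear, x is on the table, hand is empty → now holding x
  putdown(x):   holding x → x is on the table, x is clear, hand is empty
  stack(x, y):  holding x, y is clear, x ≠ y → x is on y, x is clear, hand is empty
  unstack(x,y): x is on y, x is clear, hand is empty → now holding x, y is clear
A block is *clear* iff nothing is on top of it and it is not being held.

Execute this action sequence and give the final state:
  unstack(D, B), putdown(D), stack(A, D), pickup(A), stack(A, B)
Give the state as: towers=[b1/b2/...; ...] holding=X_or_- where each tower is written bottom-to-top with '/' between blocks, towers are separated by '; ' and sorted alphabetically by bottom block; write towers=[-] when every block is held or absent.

step 1 (unstack(D, B)): towers=[A; E/F/C/B] holding=D
step 2 (putdown(D)): towers=[A; D; E/F/C/B] holding=-
step 3 (stack(A, D)) [no-op]: towers=[A; D; E/F/C/B] holding=-
step 4 (pickup(A)): towers=[D; E/F/C/B] holding=A
step 5 (stack(A, B)): towers=[D; E/F/C/B/A] holding=-

towers=[D; E/F/C/B/A] holding=-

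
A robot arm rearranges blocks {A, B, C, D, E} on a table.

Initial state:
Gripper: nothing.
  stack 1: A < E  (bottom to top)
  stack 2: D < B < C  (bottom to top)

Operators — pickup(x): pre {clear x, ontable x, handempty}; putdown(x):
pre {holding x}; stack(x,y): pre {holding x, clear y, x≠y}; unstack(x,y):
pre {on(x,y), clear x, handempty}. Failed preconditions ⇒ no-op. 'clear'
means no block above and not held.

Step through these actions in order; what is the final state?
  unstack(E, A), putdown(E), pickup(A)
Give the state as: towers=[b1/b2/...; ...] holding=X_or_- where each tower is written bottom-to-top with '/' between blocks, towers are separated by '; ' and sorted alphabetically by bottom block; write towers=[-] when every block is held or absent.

towers=[D/B/C; E] holding=A

step 1 (unstack(E, A)): towers=[A; D/B/C] holding=E
step 2 (putdown(E)): towers=[A; D/B/C; E] holding=-
step 3 (pickup(A)): towers=[D/B/C; E] holding=A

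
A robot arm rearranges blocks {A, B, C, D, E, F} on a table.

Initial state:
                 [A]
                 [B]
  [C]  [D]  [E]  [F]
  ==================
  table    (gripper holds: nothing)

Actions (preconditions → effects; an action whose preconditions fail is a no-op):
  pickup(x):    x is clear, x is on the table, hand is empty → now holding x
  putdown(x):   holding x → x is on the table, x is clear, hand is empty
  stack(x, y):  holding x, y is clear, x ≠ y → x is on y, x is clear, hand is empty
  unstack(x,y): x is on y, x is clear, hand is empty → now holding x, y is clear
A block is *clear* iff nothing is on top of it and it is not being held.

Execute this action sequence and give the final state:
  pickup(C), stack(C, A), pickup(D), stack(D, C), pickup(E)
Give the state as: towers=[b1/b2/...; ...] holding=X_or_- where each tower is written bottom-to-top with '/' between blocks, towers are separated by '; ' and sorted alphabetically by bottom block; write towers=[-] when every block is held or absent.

step 1 (pickup(C)): towers=[D; E; F/B/A] holding=C
step 2 (stack(C, A)): towers=[D; E; F/B/A/C] holding=-
step 3 (pickup(D)): towers=[E; F/B/A/C] holding=D
step 4 (stack(D, C)): towers=[E; F/B/A/C/D] holding=-
step 5 (pickup(E)): towers=[F/B/A/C/D] holding=E

towers=[F/B/A/C/D] holding=E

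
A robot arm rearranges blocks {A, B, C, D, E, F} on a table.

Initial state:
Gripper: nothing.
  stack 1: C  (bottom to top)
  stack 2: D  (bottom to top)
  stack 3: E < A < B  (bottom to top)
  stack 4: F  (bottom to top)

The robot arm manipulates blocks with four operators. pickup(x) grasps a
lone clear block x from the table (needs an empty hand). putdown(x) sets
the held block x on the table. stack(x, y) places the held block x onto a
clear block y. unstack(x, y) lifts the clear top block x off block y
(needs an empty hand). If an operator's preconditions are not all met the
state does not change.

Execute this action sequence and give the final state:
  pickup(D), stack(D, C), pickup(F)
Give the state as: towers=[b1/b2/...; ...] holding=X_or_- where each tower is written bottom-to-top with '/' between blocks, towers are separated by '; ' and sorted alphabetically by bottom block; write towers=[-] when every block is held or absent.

towers=[C/D; E/A/B] holding=F

step 1 (pickup(D)): towers=[C; E/A/B; F] holding=D
step 2 (stack(D, C)): towers=[C/D; E/A/B; F] holding=-
step 3 (pickup(F)): towers=[C/D; E/A/B] holding=F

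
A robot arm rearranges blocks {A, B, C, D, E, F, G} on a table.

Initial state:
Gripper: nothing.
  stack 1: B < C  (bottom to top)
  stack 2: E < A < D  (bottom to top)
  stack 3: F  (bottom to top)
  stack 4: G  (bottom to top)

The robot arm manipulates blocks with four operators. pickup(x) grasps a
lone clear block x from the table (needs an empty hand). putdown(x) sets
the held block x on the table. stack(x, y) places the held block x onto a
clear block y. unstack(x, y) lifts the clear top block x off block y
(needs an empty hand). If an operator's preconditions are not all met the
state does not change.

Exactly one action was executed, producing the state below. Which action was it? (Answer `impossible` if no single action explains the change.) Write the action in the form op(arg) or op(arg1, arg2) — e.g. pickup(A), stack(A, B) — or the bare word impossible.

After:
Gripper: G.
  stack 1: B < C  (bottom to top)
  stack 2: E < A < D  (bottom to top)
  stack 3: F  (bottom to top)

target: towers=[B/C; E/A/D; F] holding=G
         pickup(F) → towers=[B/C; E/A/D; G] holding=F
         pickup(G) → towers=[B/C; E/A/D; F] holding=G  ← match
     unstack(D, A) → towers=[B/C; E/A; F; G] holding=D
     unstack(C, B) → towers=[B; E/A/D; F; G] holding=C

pickup(G)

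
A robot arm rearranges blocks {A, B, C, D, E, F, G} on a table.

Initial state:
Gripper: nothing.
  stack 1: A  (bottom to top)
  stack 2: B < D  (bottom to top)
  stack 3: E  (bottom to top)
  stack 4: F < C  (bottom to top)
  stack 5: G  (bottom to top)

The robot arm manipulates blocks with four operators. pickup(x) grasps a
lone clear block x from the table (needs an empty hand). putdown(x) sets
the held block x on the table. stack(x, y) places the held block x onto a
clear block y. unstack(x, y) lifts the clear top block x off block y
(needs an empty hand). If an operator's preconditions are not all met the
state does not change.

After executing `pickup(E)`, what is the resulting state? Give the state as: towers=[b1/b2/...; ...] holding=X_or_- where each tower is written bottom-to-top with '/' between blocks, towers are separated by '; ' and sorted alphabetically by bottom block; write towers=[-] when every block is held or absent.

towers=[A; B/D; F/C; G] holding=E

before: towers=[A; B/D; E; F/C; G] holding=-
pre[pickup(E)]: clear(E) ✓, ontable(E) ✓, handempty ✓
all met → apply pickup(E)
after:  towers=[A; B/D; F/C; G] holding=E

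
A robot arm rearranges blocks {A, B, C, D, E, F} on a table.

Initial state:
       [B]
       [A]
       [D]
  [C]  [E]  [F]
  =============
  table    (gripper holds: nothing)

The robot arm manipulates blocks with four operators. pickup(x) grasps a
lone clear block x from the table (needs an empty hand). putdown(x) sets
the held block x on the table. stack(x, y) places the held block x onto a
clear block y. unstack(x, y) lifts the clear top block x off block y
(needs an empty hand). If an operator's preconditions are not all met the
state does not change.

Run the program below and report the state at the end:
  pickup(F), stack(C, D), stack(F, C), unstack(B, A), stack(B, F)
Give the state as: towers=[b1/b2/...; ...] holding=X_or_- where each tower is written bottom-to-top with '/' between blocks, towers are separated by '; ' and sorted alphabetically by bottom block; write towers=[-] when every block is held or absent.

towers=[C/F/B; E/D/A] holding=-

step 1 (pickup(F)): towers=[C; E/D/A/B] holding=F
step 2 (stack(C, D)) [no-op]: towers=[C; E/D/A/B] holding=F
step 3 (stack(F, C)): towers=[C/F; E/D/A/B] holding=-
step 4 (unstack(B, A)): towers=[C/F; E/D/A] holding=B
step 5 (stack(B, F)): towers=[C/F/B; E/D/A] holding=-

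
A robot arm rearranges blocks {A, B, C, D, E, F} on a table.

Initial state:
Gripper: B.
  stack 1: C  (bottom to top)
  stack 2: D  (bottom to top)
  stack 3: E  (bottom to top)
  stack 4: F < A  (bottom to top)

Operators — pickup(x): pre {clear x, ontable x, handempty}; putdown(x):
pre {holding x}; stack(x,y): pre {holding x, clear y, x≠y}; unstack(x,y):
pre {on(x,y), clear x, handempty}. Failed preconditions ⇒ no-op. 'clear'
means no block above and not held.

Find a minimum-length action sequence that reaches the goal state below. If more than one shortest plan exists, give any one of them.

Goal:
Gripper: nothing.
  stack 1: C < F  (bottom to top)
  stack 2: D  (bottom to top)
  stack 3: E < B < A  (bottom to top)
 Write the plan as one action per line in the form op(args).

step 1 (stack(B, E)): towers=[C; D; E/B; F/A] holding=-
step 2 (unstack(A, F)): towers=[C; D; E/B; F] holding=A
step 3 (stack(A, B)): towers=[C; D; E/B/A; F] holding=-
step 4 (pickup(F)): towers=[C; D; E/B/A] holding=F
step 5 (stack(F, C)): towers=[C/F; D; E/B/A] holding=-
goal check: towers=[C/F; D; E/B/A] holding=- — reached (length 5, optimal by BFS)

stack(B, E)
unstack(A, F)
stack(A, B)
pickup(F)
stack(F, C)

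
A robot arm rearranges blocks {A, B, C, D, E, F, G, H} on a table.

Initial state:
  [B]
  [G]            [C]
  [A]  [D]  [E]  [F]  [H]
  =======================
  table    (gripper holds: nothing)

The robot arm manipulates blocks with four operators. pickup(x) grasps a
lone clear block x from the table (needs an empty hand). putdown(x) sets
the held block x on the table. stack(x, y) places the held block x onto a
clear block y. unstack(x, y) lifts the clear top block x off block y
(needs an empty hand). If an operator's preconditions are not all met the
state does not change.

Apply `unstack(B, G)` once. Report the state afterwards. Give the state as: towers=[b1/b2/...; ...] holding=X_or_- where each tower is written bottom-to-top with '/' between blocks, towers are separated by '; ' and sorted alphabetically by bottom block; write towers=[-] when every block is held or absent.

before: towers=[A/G/B; D; E; F/C; H] holding=-
pre[unstack(B, G)]: on(B,G) yes, clear(B) yes, handempty yes
all met → apply unstack(B, G)
after:  towers=[A/G; D; E; F/C; H] holding=B

towers=[A/G; D; E; F/C; H] holding=B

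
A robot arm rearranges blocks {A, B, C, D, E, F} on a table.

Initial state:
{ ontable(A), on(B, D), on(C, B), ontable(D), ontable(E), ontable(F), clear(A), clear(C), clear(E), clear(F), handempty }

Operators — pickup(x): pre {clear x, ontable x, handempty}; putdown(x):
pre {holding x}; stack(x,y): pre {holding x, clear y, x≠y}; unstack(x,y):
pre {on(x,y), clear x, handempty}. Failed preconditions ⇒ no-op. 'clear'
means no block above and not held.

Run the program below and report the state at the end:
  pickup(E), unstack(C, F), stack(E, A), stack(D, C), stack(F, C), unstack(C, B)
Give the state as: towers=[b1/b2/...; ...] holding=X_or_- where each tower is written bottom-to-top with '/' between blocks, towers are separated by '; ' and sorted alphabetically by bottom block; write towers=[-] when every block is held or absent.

towers=[A/E; D/B; F] holding=C

step 1 (pickup(E)): towers=[A; D/B/C; F] holding=E
step 2 (unstack(C, F)) [no-op]: towers=[A; D/B/C; F] holding=E
step 3 (stack(E, A)): towers=[A/E; D/B/C; F] holding=-
step 4 (stack(D, C)) [no-op]: towers=[A/E; D/B/C; F] holding=-
step 5 (stack(F, C)) [no-op]: towers=[A/E; D/B/C; F] holding=-
step 6 (unstack(C, B)): towers=[A/E; D/B; F] holding=C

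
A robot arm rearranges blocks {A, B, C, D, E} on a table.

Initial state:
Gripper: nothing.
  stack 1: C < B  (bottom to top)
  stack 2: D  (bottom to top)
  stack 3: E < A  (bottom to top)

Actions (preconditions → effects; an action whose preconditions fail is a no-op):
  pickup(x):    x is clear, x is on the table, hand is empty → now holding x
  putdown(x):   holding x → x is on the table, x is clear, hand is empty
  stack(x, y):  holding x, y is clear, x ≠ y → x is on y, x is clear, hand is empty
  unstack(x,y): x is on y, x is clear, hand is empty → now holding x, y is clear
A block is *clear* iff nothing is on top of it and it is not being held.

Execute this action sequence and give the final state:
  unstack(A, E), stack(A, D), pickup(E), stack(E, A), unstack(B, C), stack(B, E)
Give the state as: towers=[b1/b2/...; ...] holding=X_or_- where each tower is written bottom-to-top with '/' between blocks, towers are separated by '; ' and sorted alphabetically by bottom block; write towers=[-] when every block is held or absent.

step 1 (unstack(A, E)): towers=[C/B; D; E] holding=A
step 2 (stack(A, D)): towers=[C/B; D/A; E] holding=-
step 3 (pickup(E)): towers=[C/B; D/A] holding=E
step 4 (stack(E, A)): towers=[C/B; D/A/E] holding=-
step 5 (unstack(B, C)): towers=[C; D/A/E] holding=B
step 6 (stack(B, E)): towers=[C; D/A/E/B] holding=-

towers=[C; D/A/E/B] holding=-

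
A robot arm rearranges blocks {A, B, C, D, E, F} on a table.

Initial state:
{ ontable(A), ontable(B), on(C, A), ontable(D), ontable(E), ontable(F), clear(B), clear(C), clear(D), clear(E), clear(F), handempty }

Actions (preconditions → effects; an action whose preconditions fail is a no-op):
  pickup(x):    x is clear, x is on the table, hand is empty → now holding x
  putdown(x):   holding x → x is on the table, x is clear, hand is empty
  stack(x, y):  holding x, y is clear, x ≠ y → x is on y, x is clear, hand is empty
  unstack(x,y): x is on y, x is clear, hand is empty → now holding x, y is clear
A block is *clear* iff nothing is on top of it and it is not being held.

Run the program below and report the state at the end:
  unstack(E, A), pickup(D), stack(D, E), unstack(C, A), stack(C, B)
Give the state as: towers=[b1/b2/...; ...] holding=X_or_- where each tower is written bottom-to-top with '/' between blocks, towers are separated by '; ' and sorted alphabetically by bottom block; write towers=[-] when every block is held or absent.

step 1 (unstack(E, A)) [no-op]: towers=[A/C; B; D; E; F] holding=-
step 2 (pickup(D)): towers=[A/C; B; E; F] holding=D
step 3 (stack(D, E)): towers=[A/C; B; E/D; F] holding=-
step 4 (unstack(C, A)): towers=[A; B; E/D; F] holding=C
step 5 (stack(C, B)): towers=[A; B/C; E/D; F] holding=-

towers=[A; B/C; E/D; F] holding=-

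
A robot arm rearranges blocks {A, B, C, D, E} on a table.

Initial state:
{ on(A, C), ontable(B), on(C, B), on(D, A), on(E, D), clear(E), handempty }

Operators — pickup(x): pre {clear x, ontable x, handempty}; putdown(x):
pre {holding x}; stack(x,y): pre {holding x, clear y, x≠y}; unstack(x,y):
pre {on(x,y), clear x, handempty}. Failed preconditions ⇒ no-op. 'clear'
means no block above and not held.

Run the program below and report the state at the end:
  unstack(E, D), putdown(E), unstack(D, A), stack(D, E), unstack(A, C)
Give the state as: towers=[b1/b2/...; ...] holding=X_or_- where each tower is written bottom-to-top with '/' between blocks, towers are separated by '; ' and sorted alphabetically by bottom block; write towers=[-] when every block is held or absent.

step 1 (unstack(E, D)): towers=[B/C/A/D] holding=E
step 2 (putdown(E)): towers=[B/C/A/D; E] holding=-
step 3 (unstack(D, A)): towers=[B/C/A; E] holding=D
step 4 (stack(D, E)): towers=[B/C/A; E/D] holding=-
step 5 (unstack(A, C)): towers=[B/C; E/D] holding=A

towers=[B/C; E/D] holding=A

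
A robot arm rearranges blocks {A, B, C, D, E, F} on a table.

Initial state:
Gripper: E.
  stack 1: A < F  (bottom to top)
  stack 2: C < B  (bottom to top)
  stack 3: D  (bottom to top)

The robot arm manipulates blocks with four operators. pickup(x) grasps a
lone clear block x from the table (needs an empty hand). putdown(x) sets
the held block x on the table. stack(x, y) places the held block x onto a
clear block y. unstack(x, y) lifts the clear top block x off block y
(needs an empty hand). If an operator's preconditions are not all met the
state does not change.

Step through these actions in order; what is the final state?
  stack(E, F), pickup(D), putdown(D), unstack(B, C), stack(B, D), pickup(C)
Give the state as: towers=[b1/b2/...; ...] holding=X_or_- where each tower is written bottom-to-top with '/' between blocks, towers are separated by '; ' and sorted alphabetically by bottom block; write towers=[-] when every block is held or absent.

towers=[A/F/E; D/B] holding=C

step 1 (stack(E, F)): towers=[A/F/E; C/B; D] holding=-
step 2 (pickup(D)): towers=[A/F/E; C/B] holding=D
step 3 (putdown(D)): towers=[A/F/E; C/B; D] holding=-
step 4 (unstack(B, C)): towers=[A/F/E; C; D] holding=B
step 5 (stack(B, D)): towers=[A/F/E; C; D/B] holding=-
step 6 (pickup(C)): towers=[A/F/E; D/B] holding=C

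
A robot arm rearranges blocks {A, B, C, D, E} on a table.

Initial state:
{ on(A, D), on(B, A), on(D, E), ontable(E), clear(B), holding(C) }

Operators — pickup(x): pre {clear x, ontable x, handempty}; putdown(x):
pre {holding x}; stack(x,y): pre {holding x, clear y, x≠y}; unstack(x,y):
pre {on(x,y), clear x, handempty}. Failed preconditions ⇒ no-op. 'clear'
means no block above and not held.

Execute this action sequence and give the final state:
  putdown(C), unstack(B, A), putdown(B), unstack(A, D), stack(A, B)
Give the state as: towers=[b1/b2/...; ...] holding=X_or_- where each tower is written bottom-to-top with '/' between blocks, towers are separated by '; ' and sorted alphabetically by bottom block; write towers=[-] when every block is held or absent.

step 1 (putdown(C)): towers=[C; E/D/A/B] holding=-
step 2 (unstack(B, A)): towers=[C; E/D/A] holding=B
step 3 (putdown(B)): towers=[B; C; E/D/A] holding=-
step 4 (unstack(A, D)): towers=[B; C; E/D] holding=A
step 5 (stack(A, B)): towers=[B/A; C; E/D] holding=-

towers=[B/A; C; E/D] holding=-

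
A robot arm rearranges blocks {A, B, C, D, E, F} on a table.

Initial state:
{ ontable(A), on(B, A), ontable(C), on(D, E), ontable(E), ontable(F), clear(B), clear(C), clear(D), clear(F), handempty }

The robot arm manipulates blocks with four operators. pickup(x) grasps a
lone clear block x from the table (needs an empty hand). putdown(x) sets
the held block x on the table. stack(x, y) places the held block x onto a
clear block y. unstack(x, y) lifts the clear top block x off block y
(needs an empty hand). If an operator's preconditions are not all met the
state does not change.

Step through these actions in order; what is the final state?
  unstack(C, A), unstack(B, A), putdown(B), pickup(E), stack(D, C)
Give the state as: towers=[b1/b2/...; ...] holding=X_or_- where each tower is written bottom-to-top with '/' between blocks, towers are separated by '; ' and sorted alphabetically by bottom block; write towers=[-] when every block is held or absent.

towers=[A; B; C; E/D; F] holding=-

step 1 (unstack(C, A)) [no-op]: towers=[A/B; C; E/D; F] holding=-
step 2 (unstack(B, A)): towers=[A; C; E/D; F] holding=B
step 3 (putdown(B)): towers=[A; B; C; E/D; F] holding=-
step 4 (pickup(E)) [no-op]: towers=[A; B; C; E/D; F] holding=-
step 5 (stack(D, C)) [no-op]: towers=[A; B; C; E/D; F] holding=-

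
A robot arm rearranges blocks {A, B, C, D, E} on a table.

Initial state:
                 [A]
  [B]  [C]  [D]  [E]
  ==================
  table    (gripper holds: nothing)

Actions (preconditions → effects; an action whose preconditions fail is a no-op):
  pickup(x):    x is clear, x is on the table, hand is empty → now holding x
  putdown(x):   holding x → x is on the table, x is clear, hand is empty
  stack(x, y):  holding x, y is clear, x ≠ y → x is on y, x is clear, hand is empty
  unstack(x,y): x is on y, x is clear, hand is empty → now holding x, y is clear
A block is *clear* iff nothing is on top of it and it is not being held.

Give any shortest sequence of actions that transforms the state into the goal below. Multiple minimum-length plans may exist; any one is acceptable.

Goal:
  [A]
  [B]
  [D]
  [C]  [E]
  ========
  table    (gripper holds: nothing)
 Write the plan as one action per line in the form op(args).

pickup(D)
stack(D, C)
pickup(B)
stack(B, D)
unstack(A, E)
stack(A, B)

step 1 (pickup(D)): towers=[B; C; E/A] holding=D
step 2 (stack(D, C)): towers=[B; C/D; E/A] holding=-
step 3 (pickup(B)): towers=[C/D; E/A] holding=B
step 4 (stack(B, D)): towers=[C/D/B; E/A] holding=-
step 5 (unstack(A, E)): towers=[C/D/B; E] holding=A
step 6 (stack(A, B)): towers=[C/D/B/A; E] holding=-
goal check: towers=[C/D/B/A; E] holding=- — reached (length 6, optimal by BFS)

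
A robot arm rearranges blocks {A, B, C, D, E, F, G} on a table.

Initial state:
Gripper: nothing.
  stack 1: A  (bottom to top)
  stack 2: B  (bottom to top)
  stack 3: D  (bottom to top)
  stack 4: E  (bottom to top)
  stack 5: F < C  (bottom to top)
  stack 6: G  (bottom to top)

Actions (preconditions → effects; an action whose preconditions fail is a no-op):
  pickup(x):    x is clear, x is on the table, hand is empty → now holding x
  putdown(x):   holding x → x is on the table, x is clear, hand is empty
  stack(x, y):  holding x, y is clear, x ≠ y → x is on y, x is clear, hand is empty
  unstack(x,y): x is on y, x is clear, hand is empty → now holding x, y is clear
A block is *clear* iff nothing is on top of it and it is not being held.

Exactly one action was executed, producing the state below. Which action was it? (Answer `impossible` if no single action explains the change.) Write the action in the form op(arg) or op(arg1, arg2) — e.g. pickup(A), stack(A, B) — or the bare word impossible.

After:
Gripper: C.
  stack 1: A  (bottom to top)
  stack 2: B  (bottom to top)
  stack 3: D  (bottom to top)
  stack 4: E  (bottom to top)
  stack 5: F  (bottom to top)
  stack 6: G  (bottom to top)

target: towers=[A; B; D; E; F; G] holding=C
         pickup(B) → towers=[A; D; E; F/C; G] holding=B
         pickup(G) → towers=[A; B; D; E; F/C] holding=G
         pickup(D) → towers=[A; B; E; F/C; G] holding=D
         pickup(A) → towers=[B; D; E; F/C; G] holding=A
         pickup(E) → towers=[A; B; D; F/C; G] holding=E
     unstack(C, F) → towers=[A; B; D; E; F; G] holding=C  ← match

unstack(C, F)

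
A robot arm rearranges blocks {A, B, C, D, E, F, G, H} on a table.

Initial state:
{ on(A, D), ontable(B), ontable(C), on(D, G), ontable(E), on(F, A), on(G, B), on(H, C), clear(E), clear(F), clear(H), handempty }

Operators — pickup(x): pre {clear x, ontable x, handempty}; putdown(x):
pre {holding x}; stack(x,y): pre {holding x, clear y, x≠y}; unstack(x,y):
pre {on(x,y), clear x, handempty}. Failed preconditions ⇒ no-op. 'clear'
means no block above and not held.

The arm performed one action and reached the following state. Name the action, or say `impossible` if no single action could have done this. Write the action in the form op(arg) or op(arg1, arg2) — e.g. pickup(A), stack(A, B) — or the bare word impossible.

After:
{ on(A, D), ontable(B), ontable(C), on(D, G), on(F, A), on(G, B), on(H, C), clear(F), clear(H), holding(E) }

target: towers=[B/G/D/A/F; C/H] holding=E
         pickup(E) → towers=[B/G/D/A/F; C/H] holding=E  ← match
     unstack(H, C) → towers=[B/G/D/A/F; C; E] holding=H
     unstack(F, A) → towers=[B/G/D/A; C/H; E] holding=F

pickup(E)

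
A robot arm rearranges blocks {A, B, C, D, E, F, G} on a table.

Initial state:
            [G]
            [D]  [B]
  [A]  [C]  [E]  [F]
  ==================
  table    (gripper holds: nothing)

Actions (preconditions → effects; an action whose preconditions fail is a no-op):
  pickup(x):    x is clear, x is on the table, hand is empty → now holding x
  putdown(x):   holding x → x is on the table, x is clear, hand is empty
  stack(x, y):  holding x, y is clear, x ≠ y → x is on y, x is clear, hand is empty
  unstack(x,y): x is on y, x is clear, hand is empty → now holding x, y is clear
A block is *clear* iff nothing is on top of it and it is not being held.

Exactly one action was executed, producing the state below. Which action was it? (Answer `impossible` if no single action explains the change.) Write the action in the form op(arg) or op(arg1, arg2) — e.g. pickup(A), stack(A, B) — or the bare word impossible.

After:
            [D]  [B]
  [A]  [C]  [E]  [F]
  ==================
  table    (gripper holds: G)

target: towers=[A; C; E/D; F/B] holding=G
     unstack(B, F) → towers=[A; C; E/D/G; F] holding=B
     unstack(G, D) → towers=[A; C; E/D; F/B] holding=G  ← match
         pickup(A) → towers=[C; E/D/G; F/B] holding=A
         pickup(C) → towers=[A; E/D/G; F/B] holding=C

unstack(G, D)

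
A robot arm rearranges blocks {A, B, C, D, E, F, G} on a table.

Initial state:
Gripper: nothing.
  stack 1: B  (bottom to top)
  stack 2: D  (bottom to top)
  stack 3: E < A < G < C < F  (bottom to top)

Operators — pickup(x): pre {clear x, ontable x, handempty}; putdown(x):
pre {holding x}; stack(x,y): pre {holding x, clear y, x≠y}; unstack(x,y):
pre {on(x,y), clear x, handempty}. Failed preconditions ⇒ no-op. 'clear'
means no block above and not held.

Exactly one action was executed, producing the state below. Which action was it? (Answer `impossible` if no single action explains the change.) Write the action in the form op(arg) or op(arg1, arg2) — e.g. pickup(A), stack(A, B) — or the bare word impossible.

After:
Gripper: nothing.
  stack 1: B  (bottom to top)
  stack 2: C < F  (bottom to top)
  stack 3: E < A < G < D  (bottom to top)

target: towers=[B; C/F; E/A/G/D] holding=-
         pickup(B) → towers=[D; E/A/G/C/F] holding=B
     unstack(F, C) → towers=[B; D; E/A/G/C] holding=F
         pickup(D) → towers=[B; E/A/G/C/F] holding=D
none of the 3 applicable actions match → impossible

impossible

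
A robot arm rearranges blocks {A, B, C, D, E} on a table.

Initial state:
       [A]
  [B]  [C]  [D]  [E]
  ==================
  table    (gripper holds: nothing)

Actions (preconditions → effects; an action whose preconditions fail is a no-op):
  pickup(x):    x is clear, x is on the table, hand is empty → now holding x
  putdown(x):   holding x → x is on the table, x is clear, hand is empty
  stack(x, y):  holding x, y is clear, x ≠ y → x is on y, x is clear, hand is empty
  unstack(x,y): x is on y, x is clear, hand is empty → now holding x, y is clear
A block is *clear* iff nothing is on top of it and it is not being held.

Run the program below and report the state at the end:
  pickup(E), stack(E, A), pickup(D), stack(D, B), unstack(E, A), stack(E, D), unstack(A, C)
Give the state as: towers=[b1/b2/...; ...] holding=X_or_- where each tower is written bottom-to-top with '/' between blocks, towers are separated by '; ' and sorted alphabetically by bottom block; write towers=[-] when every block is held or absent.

step 1 (pickup(E)): towers=[B; C/A; D] holding=E
step 2 (stack(E, A)): towers=[B; C/A/E; D] holding=-
step 3 (pickup(D)): towers=[B; C/A/E] holding=D
step 4 (stack(D, B)): towers=[B/D; C/A/E] holding=-
step 5 (unstack(E, A)): towers=[B/D; C/A] holding=E
step 6 (stack(E, D)): towers=[B/D/E; C/A] holding=-
step 7 (unstack(A, C)): towers=[B/D/E; C] holding=A

towers=[B/D/E; C] holding=A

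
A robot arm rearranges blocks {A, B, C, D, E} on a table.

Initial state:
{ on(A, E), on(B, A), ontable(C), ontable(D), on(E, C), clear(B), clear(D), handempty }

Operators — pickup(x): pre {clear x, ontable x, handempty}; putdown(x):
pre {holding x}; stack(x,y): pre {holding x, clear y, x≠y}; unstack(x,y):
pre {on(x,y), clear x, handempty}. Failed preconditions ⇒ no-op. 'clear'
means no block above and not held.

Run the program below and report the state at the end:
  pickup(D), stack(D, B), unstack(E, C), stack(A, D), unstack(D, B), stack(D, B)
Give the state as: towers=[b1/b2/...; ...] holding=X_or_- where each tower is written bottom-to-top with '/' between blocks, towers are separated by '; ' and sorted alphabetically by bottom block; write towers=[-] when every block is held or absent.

towers=[C/E/A/B/D] holding=-

step 1 (pickup(D)): towers=[C/E/A/B] holding=D
step 2 (stack(D, B)): towers=[C/E/A/B/D] holding=-
step 3 (unstack(E, C)) [no-op]: towers=[C/E/A/B/D] holding=-
step 4 (stack(A, D)) [no-op]: towers=[C/E/A/B/D] holding=-
step 5 (unstack(D, B)): towers=[C/E/A/B] holding=D
step 6 (stack(D, B)): towers=[C/E/A/B/D] holding=-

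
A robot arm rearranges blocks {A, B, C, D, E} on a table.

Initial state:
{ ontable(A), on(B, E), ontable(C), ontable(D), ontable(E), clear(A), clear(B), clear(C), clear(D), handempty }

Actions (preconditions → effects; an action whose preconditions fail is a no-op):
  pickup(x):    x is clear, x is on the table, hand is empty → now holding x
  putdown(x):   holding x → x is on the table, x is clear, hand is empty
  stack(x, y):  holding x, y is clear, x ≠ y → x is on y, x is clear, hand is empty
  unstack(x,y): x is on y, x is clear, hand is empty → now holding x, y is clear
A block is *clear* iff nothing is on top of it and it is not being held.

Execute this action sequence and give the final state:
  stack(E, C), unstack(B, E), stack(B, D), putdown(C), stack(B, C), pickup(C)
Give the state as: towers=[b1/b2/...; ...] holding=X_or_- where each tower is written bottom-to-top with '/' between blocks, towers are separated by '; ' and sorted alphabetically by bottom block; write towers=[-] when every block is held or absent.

towers=[A; D/B; E] holding=C

step 1 (stack(E, C)) [no-op]: towers=[A; C; D; E/B] holding=-
step 2 (unstack(B, E)): towers=[A; C; D; E] holding=B
step 3 (stack(B, D)): towers=[A; C; D/B; E] holding=-
step 4 (putdown(C)) [no-op]: towers=[A; C; D/B; E] holding=-
step 5 (stack(B, C)) [no-op]: towers=[A; C; D/B; E] holding=-
step 6 (pickup(C)): towers=[A; D/B; E] holding=C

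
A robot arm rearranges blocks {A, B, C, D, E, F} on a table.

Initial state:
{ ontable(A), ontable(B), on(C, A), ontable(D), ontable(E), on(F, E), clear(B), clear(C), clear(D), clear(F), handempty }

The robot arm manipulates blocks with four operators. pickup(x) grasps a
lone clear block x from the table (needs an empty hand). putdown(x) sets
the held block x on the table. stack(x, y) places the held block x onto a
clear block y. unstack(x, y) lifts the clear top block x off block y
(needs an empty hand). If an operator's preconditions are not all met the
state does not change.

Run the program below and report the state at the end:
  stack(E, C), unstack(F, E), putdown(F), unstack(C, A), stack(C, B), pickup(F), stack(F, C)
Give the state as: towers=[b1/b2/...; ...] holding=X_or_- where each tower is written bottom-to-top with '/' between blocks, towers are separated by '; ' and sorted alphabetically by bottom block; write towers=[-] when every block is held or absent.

towers=[A; B/C/F; D; E] holding=-

step 1 (stack(E, C)) [no-op]: towers=[A/C; B; D; E/F] holding=-
step 2 (unstack(F, E)): towers=[A/C; B; D; E] holding=F
step 3 (putdown(F)): towers=[A/C; B; D; E; F] holding=-
step 4 (unstack(C, A)): towers=[A; B; D; E; F] holding=C
step 5 (stack(C, B)): towers=[A; B/C; D; E; F] holding=-
step 6 (pickup(F)): towers=[A; B/C; D; E] holding=F
step 7 (stack(F, C)): towers=[A; B/C/F; D; E] holding=-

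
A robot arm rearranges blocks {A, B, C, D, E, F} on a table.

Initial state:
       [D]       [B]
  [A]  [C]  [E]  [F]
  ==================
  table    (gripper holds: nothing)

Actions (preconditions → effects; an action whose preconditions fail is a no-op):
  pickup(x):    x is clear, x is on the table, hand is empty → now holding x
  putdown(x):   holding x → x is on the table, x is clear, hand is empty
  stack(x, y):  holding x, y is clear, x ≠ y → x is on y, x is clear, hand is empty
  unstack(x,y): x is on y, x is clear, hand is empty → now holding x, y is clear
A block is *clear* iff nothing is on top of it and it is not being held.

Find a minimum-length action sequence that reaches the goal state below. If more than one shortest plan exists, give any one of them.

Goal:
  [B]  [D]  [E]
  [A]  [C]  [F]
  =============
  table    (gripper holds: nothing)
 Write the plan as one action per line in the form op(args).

step 1 (unstack(B, F)): towers=[A; C/D; E; F] holding=B
step 2 (stack(B, A)): towers=[A/B; C/D; E; F] holding=-
step 3 (pickup(E)): towers=[A/B; C/D; F] holding=E
step 4 (stack(E, F)): towers=[A/B; C/D; F/E] holding=-
goal check: towers=[A/B; C/D; F/E] holding=- — reached (length 4, optimal by BFS)

unstack(B, F)
stack(B, A)
pickup(E)
stack(E, F)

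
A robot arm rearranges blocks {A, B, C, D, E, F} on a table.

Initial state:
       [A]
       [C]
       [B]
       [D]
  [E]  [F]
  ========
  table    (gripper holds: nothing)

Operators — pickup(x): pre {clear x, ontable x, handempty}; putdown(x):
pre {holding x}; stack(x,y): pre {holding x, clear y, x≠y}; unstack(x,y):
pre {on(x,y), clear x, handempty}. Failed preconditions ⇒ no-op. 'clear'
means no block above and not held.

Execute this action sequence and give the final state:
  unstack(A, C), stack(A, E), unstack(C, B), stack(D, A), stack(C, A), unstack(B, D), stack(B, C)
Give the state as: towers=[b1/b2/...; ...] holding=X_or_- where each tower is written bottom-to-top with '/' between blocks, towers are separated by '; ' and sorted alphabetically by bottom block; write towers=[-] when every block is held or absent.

towers=[E/A/C/B; F/D] holding=-

step 1 (unstack(A, C)): towers=[E; F/D/B/C] holding=A
step 2 (stack(A, E)): towers=[E/A; F/D/B/C] holding=-
step 3 (unstack(C, B)): towers=[E/A; F/D/B] holding=C
step 4 (stack(D, A)) [no-op]: towers=[E/A; F/D/B] holding=C
step 5 (stack(C, A)): towers=[E/A/C; F/D/B] holding=-
step 6 (unstack(B, D)): towers=[E/A/C; F/D] holding=B
step 7 (stack(B, C)): towers=[E/A/C/B; F/D] holding=-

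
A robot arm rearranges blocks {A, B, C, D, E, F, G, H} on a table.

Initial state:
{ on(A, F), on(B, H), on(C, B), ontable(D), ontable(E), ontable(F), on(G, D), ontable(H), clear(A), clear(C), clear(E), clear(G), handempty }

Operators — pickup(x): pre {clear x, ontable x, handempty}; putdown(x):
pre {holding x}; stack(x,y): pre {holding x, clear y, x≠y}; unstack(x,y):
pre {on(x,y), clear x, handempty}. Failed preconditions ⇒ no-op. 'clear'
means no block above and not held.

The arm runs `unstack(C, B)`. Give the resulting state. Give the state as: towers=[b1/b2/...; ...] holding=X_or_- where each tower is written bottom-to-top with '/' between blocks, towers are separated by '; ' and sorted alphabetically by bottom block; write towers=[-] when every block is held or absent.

before: towers=[D/G; E; F/A; H/B/C] holding=-
pre[unstack(C, B)]: on(C,B) ✓, clear(C) ✓, handempty ✓
all met → apply unstack(C, B)
after:  towers=[D/G; E; F/A; H/B] holding=C

towers=[D/G; E; F/A; H/B] holding=C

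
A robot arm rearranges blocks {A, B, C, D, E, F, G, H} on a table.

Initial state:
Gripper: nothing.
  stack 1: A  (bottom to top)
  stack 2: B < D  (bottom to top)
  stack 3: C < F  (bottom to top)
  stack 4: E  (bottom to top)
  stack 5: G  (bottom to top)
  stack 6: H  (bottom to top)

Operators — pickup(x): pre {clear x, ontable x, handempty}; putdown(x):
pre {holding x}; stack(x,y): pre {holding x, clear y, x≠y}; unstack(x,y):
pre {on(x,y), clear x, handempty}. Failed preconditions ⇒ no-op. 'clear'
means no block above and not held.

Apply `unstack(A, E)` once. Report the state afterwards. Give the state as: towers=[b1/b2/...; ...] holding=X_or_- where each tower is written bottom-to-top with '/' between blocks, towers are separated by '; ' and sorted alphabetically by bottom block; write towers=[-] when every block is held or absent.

towers=[A; B/D; C/F; E; G; H] holding=-

before: towers=[A; B/D; C/F; E; G; H] holding=-
pre[unstack(A, E)]: on(A,E) ✗, clear(A) ✓, handempty ✓
on(A,E) unmet → unstack(A, E) is a no-op
after:  towers=[A; B/D; C/F; E; G; H] holding=-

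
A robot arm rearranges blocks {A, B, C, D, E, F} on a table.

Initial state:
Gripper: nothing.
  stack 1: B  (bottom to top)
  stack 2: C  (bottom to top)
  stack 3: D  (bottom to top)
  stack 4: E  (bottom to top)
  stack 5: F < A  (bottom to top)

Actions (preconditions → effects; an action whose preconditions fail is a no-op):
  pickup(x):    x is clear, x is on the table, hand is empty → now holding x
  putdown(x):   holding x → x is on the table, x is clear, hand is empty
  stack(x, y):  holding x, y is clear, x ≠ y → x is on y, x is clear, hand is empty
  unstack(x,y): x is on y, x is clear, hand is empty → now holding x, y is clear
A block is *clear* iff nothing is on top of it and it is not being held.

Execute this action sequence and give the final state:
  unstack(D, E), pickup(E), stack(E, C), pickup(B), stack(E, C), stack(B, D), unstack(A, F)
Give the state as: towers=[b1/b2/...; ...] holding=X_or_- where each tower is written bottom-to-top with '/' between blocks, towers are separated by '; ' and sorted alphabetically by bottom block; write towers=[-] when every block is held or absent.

towers=[C/E; D/B; F] holding=A

step 1 (unstack(D, E)) [no-op]: towers=[B; C; D; E; F/A] holding=-
step 2 (pickup(E)): towers=[B; C; D; F/A] holding=E
step 3 (stack(E, C)): towers=[B; C/E; D; F/A] holding=-
step 4 (pickup(B)): towers=[C/E; D; F/A] holding=B
step 5 (stack(E, C)) [no-op]: towers=[C/E; D; F/A] holding=B
step 6 (stack(B, D)): towers=[C/E; D/B; F/A] holding=-
step 7 (unstack(A, F)): towers=[C/E; D/B; F] holding=A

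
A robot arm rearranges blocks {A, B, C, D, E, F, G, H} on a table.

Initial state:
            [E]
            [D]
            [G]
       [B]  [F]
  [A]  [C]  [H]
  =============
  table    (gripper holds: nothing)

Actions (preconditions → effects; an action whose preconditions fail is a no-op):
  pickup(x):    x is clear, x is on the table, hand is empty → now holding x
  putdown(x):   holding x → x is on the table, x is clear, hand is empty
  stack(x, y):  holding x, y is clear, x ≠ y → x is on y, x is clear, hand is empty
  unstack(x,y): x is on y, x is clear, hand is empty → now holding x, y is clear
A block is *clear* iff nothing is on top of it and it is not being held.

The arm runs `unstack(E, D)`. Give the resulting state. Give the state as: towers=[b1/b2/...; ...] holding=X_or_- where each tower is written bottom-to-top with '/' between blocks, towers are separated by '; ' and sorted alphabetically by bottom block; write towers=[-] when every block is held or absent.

towers=[A; C/B; H/F/G/D] holding=E

before: towers=[A; C/B; H/F/G/D/E] holding=-
pre[unstack(E, D)]: on(E,D) yes, clear(E) yes, handempty yes
all met → apply unstack(E, D)
after:  towers=[A; C/B; H/F/G/D] holding=E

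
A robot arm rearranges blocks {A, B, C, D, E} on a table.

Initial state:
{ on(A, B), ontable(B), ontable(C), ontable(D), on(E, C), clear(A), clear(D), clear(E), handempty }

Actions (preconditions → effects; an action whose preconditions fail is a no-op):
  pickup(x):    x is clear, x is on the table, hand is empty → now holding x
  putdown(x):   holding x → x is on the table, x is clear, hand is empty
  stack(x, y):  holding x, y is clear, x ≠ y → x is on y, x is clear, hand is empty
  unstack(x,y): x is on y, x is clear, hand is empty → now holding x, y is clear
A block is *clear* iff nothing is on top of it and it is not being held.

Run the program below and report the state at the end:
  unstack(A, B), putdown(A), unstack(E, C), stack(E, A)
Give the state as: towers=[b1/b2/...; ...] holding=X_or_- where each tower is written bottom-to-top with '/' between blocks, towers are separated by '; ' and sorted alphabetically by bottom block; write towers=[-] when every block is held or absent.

step 1 (unstack(A, B)): towers=[B; C/E; D] holding=A
step 2 (putdown(A)): towers=[A; B; C/E; D] holding=-
step 3 (unstack(E, C)): towers=[A; B; C; D] holding=E
step 4 (stack(E, A)): towers=[A/E; B; C; D] holding=-

towers=[A/E; B; C; D] holding=-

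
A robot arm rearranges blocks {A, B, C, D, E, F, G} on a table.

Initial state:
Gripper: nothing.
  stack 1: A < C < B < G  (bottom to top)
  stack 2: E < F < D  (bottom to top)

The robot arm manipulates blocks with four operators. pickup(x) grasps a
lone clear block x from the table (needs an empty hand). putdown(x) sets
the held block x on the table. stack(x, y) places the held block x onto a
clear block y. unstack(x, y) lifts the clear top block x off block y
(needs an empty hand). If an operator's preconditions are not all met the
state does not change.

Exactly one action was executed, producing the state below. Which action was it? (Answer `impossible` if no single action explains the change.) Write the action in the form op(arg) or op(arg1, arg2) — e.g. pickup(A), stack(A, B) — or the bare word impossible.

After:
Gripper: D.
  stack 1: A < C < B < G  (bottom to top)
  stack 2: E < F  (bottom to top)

unstack(D, F)

target: towers=[A/C/B/G; E/F] holding=D
     unstack(G, B) → towers=[A/C/B; E/F/D] holding=G
     unstack(D, F) → towers=[A/C/B/G; E/F] holding=D  ← match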